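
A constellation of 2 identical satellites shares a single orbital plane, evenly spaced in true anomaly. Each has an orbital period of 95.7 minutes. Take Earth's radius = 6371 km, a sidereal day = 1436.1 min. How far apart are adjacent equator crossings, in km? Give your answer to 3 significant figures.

1330 km

T = 95.7 min = 5742.0 s.
Single-satellite node shift = (5742.0/86166) × 360° = 23.99°.
With 2 satellites evenly phased, successive equator crossings are 23.99/2 = 11.995° apart.
That is 11.995 × 111.2 = 1334 km at the equator.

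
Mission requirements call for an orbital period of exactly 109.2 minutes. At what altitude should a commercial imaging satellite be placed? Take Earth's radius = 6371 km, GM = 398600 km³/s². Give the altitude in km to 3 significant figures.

1200 km

T = 109.2 min = 6552.0 s.
From T = 2π√(a³/μ): a = (μ T²/4π²)^(1/3) = (398600 × 6552.0² / 4π²)^(1/3) = 7568 km.
Altitude h = a − R = 7568 − 6371 = 1197 km.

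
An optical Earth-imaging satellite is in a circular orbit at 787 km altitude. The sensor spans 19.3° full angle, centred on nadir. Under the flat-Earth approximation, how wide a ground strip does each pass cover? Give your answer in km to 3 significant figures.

268 km

Half-angle = 19.3°/2 = 9.65°.
Swath width ≈ 2h·tan(θ/2) = 2 × 787 × tan(9.65°) = 267.6 km.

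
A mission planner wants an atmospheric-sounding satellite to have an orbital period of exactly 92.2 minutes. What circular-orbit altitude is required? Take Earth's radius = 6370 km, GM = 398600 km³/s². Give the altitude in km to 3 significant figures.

T = 92.2 min = 5532.0 s.
From T = 2π√(a³/μ): a = (μ T²/4π²)^(1/3) = (398600 × 5532.0² / 4π²)^(1/3) = 6761 km.
Altitude h = a − R = 6761 − 6370 = 391 km.

391 km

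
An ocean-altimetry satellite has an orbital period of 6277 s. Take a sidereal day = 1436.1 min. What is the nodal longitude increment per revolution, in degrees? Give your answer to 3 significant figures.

26.2°

During one orbit Earth rotates (6277.0 / 86166) × 360° = 26.23°.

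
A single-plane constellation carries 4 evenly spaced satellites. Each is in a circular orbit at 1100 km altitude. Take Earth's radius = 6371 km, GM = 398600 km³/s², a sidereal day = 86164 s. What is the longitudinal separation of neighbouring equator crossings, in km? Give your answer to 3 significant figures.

746 km

Semi-major axis a = 6371 + 1100 = 7471 km. Period T = 2π√(a³/μ) = 2π√(7471³/398600) = 6426.6 s = 107.11 min.
Single-satellite node shift = (6426.6/86164) × 360° = 26.85°.
With 4 satellites evenly phased, successive equator crossings are 26.85/4 = 6.713° apart.
That is 6.713 × 111.2 = 746 km at the equator.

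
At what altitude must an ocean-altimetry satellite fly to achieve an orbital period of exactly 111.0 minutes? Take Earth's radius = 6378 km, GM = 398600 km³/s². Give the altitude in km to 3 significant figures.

1270 km

T = 111.0 min = 6660.0 s.
From T = 2π√(a³/μ): a = (μ T²/4π²)^(1/3) = (398600 × 6660.0² / 4π²)^(1/3) = 7651 km.
Altitude h = a − R = 7651 − 6378 = 1273 km.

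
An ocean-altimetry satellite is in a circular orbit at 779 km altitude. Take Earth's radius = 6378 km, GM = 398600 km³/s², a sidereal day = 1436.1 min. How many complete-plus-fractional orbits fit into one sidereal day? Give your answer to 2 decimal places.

Semi-major axis a = 6378 + 779 = 7157 km. Period T = 2π√(a³/μ) = 2π√(7157³/398600) = 6025.7 s = 100.43 min.
Orbits per sidereal day = 86166 / 6025.7 = 14.300.

14.30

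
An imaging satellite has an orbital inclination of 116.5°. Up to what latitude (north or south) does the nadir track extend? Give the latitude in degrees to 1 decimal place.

63.5°

Retrograde orbit: the ground track reaches ±(180° − i) = ±(180 − 116.5) = ±63.5°.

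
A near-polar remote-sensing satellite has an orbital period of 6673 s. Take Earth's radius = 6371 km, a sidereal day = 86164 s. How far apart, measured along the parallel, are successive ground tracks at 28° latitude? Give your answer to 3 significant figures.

Node shift per orbit = (6673.0/86164) × 360° = 27.88°.
Equatorial spacing = 27.88 × 111.2 km/° = 3100 km.
At 28° latitude, spacing = 3100 × cos(28°) = 2737 km.

2740 km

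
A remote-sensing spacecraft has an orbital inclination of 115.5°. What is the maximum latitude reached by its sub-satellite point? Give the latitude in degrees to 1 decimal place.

64.5°

Retrograde orbit: the ground track reaches ±(180° − i) = ±(180 − 115.5) = ±64.5°.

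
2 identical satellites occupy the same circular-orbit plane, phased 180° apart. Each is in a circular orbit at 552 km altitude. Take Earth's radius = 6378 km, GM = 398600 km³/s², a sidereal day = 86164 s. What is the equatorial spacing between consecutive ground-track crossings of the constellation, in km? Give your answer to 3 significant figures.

Semi-major axis a = 6378 + 552 = 6930 km. Period T = 2π√(a³/μ) = 2π√(6930³/398600) = 5741.3 s = 95.69 min.
Single-satellite node shift = (5741.3/86164) × 360° = 23.99°.
With 2 satellites evenly phased, successive equator crossings are 23.99/2 = 11.994° apart.
That is 11.994 × 111.3 = 1335 km at the equator.

1340 km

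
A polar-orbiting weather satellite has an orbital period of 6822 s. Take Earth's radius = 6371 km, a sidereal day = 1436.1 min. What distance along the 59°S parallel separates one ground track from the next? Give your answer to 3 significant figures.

1630 km

Node shift per orbit = (6822.0/86166) × 360° = 28.50°.
Equatorial spacing = 28.50 × 111.2 km/° = 3169 km.
At 59° latitude, spacing = 3169 × cos(59°) = 1632 km.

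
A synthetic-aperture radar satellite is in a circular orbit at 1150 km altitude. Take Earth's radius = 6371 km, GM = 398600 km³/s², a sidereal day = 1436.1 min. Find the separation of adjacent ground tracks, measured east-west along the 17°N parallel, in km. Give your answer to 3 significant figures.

2880 km

Semi-major axis a = 6371 + 1150 = 7521 km. Period T = 2π√(a³/μ) = 2π√(7521³/398600) = 6491.2 s = 108.19 min.
Node shift per orbit = (6491.2/86166) × 360° = 27.12°.
Equatorial spacing = 27.12 × 111.2 km/° = 3016 km.
At 17° latitude, spacing = 3016 × cos(17°) = 2884 km.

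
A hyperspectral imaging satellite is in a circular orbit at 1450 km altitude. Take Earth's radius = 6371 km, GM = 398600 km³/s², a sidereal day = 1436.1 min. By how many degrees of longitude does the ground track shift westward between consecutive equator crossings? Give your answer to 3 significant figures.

Semi-major axis a = 6371 + 1450 = 7821 km. Period T = 2π√(a³/μ) = 2π√(7821³/398600) = 6883.4 s = 114.72 min.
During one orbit Earth rotates (6883.4 / 86166) × 360° = 28.76°.

28.8°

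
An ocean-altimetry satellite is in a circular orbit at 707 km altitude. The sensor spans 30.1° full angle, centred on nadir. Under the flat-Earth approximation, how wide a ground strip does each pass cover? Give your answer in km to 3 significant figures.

Half-angle = 30.1°/2 = 15.05°.
Swath width ≈ 2h·tan(θ/2) = 2 × 707 × tan(15.05°) = 380.2 km.

380 km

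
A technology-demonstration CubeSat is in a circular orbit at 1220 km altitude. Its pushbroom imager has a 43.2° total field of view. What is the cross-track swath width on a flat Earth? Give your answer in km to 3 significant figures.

966 km

Half-angle = 43.2°/2 = 21.6°.
Swath width ≈ 2h·tan(θ/2) = 2 × 1220 × tan(21.6°) = 966.1 km.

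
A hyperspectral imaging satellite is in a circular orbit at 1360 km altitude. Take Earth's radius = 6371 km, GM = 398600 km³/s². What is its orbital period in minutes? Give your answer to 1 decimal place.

112.7 min

Semi-major axis a = 6371 + 1360 = 7731 km. Period T = 2π√(a³/μ) = 2π√(7731³/398600) = 6765.0 s = 112.75 min.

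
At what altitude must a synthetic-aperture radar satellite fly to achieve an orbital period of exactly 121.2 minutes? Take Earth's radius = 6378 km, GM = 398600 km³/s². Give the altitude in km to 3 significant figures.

T = 121.2 min = 7272.0 s.
From T = 2π√(a³/μ): a = (μ T²/4π²)^(1/3) = (398600 × 7272.0² / 4π²)^(1/3) = 8113 km.
Altitude h = a − R = 8113 − 6378 = 1735 km.

1730 km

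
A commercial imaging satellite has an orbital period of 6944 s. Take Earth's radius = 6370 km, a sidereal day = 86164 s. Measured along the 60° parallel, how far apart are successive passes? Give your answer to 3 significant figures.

Node shift per orbit = (6944.0/86164) × 360° = 29.01°.
Equatorial spacing = 29.01 × 111.2 km/° = 3226 km.
At 60° latitude, spacing = 3226 × cos(60°) = 1613 km.

1610 km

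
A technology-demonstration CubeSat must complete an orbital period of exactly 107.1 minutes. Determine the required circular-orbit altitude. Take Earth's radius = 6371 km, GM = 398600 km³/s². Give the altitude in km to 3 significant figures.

1100 km

T = 107.1 min = 6426.0 s.
From T = 2π√(a³/μ): a = (μ T²/4π²)^(1/3) = (398600 × 6426.0² / 4π²)^(1/3) = 7471 km.
Altitude h = a − R = 7471 − 6371 = 1100 km.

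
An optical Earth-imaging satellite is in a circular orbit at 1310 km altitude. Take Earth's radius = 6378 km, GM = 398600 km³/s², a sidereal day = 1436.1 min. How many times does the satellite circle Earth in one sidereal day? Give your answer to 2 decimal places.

12.84

Semi-major axis a = 6378 + 1310 = 7688 km. Period T = 2π√(a³/μ) = 2π√(7688³/398600) = 6708.6 s = 111.81 min.
Orbits per sidereal day = 86166 / 6708.6 = 12.844.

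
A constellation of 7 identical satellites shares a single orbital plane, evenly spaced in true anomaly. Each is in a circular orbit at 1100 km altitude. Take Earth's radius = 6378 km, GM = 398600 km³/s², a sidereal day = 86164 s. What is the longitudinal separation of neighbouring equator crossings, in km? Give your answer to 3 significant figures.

Semi-major axis a = 6378 + 1100 = 7478 km. Period T = 2π√(a³/μ) = 2π√(7478³/398600) = 6435.6 s = 107.26 min.
Single-satellite node shift = (6435.6/86164) × 360° = 26.89°.
With 7 satellites evenly phased, successive equator crossings are 26.89/7 = 3.841° apart.
That is 3.841 × 111.3 = 428 km at the equator.

428 km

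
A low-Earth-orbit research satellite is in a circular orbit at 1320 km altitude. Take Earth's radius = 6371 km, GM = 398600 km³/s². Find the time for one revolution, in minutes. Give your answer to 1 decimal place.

111.9 min

Semi-major axis a = 6371 + 1320 = 7691 km. Period T = 2π√(a³/μ) = 2π√(7691³/398600) = 6712.5 s = 111.88 min.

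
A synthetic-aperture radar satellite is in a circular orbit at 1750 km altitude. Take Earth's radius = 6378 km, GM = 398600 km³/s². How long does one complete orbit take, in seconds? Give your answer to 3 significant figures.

Semi-major axis a = 6378 + 1750 = 8128 km. Period T = 2π√(a³/μ) = 2π√(8128³/398600) = 7292.7 s = 121.54 min.

7290 seconds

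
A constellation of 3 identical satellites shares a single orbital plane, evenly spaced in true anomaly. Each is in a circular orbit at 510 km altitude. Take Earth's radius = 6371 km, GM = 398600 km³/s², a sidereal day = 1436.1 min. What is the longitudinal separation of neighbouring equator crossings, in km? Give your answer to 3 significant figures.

880 km

Semi-major axis a = 6371 + 510 = 6881 km. Period T = 2π√(a³/μ) = 2π√(6881³/398600) = 5680.5 s = 94.68 min.
Single-satellite node shift = (5680.5/86166) × 360° = 23.73°.
With 3 satellites evenly phased, successive equator crossings are 23.73/3 = 7.911° apart.
That is 7.911 × 111.2 = 880 km at the equator.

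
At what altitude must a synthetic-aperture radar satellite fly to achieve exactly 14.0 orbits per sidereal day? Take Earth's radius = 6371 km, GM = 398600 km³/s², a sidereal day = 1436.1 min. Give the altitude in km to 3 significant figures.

888 km

Required period T = 86166 / 14.0 = 6154.7 s.
From T = 2π√(a³/μ): a = (μ T²/4π²)^(1/3) = (398600 × 6154.7² / 4π²)^(1/3) = 7259 km.
Altitude h = a − R = 7259 − 6371 = 888 km.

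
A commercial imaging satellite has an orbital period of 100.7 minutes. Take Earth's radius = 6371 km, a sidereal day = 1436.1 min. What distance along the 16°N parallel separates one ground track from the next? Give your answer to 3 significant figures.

2700 km

T = 100.7 min = 6042.0 s.
Node shift per orbit = (6042.0/86166) × 360° = 25.24°.
Equatorial spacing = 25.24 × 111.2 km/° = 2807 km.
At 16° latitude, spacing = 2807 × cos(16°) = 2698 km.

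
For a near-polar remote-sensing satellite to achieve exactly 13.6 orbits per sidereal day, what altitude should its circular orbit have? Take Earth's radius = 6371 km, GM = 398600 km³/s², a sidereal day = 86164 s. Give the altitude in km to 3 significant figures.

Required period T = 86164 / 13.6 = 6335.6 s.
From T = 2π√(a³/μ): a = (μ T²/4π²)^(1/3) = (398600 × 6335.6² / 4π²)^(1/3) = 7400 km.
Altitude h = a − R = 7400 − 6371 = 1029 km.

1030 km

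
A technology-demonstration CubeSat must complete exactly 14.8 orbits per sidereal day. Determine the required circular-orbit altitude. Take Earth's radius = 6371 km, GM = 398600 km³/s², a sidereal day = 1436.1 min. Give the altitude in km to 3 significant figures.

624 km

Required period T = 86166 / 14.8 = 5822.0 s.
From T = 2π√(a³/μ): a = (μ T²/4π²)^(1/3) = (398600 × 5822.0² / 4π²)^(1/3) = 6995 km.
Altitude h = a − R = 6995 − 6371 = 624 km.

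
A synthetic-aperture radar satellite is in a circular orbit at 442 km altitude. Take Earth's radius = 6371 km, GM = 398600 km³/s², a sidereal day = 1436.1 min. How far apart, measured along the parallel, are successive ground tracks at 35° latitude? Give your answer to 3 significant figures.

2130 km

Semi-major axis a = 6371 + 442 = 6813 km. Period T = 2π√(a³/μ) = 2π√(6813³/398600) = 5596.5 s = 93.28 min.
Node shift per orbit = (5596.5/86166) × 360° = 23.38°.
Equatorial spacing = 23.38 × 111.2 km/° = 2600 km.
At 35° latitude, spacing = 2600 × cos(35°) = 2130 km.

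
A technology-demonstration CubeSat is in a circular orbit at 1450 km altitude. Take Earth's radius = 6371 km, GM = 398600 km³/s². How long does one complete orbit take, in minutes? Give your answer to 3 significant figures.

115 min

Semi-major axis a = 6371 + 1450 = 7821 km. Period T = 2π√(a³/μ) = 2π√(7821³/398600) = 6883.4 s = 114.72 min.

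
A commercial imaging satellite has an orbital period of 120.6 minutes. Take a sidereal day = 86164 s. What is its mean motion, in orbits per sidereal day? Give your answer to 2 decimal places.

T = 120.6 min = 7236.0 s.
Orbits per sidereal day = 86164 / 7236.0 = 11.908.

11.91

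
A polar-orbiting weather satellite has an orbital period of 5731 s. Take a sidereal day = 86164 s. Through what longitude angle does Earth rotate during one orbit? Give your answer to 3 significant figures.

23.9°

During one orbit Earth rotates (5731.0 / 86164) × 360° = 23.94°.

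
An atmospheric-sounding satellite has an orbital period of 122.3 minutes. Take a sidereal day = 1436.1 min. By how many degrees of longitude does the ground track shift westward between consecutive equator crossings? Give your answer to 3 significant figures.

30.7°

T = 122.3 min = 7338.0 s.
During one orbit Earth rotates (7338.0 / 86166) × 360° = 30.66°.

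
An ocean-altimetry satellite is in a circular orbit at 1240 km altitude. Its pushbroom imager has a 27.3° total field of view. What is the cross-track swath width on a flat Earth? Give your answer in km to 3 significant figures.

602 km

Half-angle = 27.3°/2 = 13.65°.
Swath width ≈ 2h·tan(θ/2) = 2 × 1240 × tan(13.65°) = 602.3 km.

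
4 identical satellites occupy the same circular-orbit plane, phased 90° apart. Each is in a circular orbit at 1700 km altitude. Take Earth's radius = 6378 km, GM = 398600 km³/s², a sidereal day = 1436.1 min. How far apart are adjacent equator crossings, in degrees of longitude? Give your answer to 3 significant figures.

Semi-major axis a = 6378 + 1700 = 8078 km. Period T = 2π√(a³/μ) = 2π√(8078³/398600) = 7225.5 s = 120.42 min.
Single-satellite node shift = (7225.5/86166) × 360° = 30.19°.
With 4 satellites evenly phased, successive equator crossings are 30.19/4 = 7.547° apart.

7.55°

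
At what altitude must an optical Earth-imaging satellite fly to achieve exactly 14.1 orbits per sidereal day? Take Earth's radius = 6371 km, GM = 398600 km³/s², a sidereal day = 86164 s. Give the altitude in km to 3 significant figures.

853 km

Required period T = 86164 / 14.1 = 6110.9 s.
From T = 2π√(a³/μ): a = (μ T²/4π²)^(1/3) = (398600 × 6110.9² / 4π²)^(1/3) = 7224 km.
Altitude h = a − R = 7224 − 6371 = 853 km.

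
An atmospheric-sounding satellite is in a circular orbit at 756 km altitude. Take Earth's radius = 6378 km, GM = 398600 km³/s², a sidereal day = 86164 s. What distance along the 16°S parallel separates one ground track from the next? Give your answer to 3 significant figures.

2680 km

Semi-major axis a = 6378 + 756 = 7134 km. Period T = 2π√(a³/μ) = 2π√(7134³/398600) = 5996.7 s = 99.94 min.
Node shift per orbit = (5996.7/86164) × 360° = 25.05°.
Equatorial spacing = 25.05 × 111.3 km/° = 2789 km.
At 16° latitude, spacing = 2789 × cos(16°) = 2681 km.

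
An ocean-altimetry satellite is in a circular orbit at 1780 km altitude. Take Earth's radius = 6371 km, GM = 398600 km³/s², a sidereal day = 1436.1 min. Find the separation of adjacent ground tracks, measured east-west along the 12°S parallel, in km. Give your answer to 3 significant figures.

Semi-major axis a = 6371 + 1780 = 8151 km. Period T = 2π√(a³/μ) = 2π√(8151³/398600) = 7323.6 s = 122.06 min.
Node shift per orbit = (7323.6/86166) × 360° = 30.60°.
Equatorial spacing = 30.60 × 111.2 km/° = 3402 km.
At 12° latitude, spacing = 3402 × cos(12°) = 3328 km.

3330 km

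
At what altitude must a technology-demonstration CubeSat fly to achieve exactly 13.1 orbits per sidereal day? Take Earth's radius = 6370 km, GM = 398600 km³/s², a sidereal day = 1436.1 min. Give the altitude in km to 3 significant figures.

Required period T = 86166 / 13.1 = 6577.6 s.
From T = 2π√(a³/μ): a = (μ T²/4π²)^(1/3) = (398600 × 6577.6² / 4π²)^(1/3) = 7588 km.
Altitude h = a − R = 7588 − 6370 = 1218 km.

1220 km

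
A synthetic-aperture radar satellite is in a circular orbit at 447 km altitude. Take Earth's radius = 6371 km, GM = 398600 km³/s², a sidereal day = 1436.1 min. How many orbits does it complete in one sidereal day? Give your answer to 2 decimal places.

15.38

Semi-major axis a = 6371 + 447 = 6818 km. Period T = 2π√(a³/μ) = 2π√(6818³/398600) = 5602.7 s = 93.38 min.
Orbits per sidereal day = 86166 / 5602.7 = 15.379.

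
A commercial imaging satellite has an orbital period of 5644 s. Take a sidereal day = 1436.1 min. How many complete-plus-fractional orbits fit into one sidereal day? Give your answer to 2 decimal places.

Orbits per sidereal day = 86166 / 5644.0 = 15.267.

15.27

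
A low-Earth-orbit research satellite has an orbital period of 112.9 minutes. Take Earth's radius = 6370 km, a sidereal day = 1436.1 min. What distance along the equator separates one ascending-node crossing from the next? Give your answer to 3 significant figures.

T = 112.9 min = 6774.0 s.
During one orbit Earth rotates (6774.0 / 86166) × 360° = 28.30°.
At the equator that is 28.30° × (2π·6370/360) km/° = 28.30 × 111.2 = 3147 km.

3150 km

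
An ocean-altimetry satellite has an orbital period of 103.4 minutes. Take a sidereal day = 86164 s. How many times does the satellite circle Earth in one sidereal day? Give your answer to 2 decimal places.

T = 103.4 min = 6204.0 s.
Orbits per sidereal day = 86164 / 6204.0 = 13.888.

13.89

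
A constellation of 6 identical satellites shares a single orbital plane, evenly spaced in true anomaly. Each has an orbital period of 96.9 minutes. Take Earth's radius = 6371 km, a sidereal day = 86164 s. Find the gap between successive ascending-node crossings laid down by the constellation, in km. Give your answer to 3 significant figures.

450 km

T = 96.9 min = 5814.0 s.
Single-satellite node shift = (5814.0/86164) × 360° = 24.29°.
With 6 satellites evenly phased, successive equator crossings are 24.29/6 = 4.049° apart.
That is 4.049 × 111.2 = 450 km at the equator.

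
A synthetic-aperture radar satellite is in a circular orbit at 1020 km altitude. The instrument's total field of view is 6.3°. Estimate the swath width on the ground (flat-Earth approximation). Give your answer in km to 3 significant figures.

Half-angle = 6.3°/2 = 3.15°.
Swath width ≈ 2h·tan(θ/2) = 2 × 1020 × tan(3.15°) = 112.3 km.

112 km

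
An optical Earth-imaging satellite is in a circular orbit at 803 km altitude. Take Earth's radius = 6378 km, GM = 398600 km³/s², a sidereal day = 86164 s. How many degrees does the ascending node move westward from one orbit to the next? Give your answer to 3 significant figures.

25.3°

Semi-major axis a = 6378 + 803 = 7181 km. Period T = 2π√(a³/μ) = 2π√(7181³/398600) = 6056.0 s = 100.93 min.
During one orbit Earth rotates (6056.0 / 86164) × 360° = 25.30°.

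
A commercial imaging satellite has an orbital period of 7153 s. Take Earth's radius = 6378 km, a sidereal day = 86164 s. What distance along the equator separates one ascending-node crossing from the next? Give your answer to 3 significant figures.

3330 km

During one orbit Earth rotates (7153.0 / 86164) × 360° = 29.89°.
At the equator that is 29.89° × (2π·6378/360) km/° = 29.89 × 111.3 = 3327 km.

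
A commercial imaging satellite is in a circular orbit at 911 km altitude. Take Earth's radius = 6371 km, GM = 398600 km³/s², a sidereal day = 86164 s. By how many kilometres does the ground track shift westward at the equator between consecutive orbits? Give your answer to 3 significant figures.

2870 km

Semi-major axis a = 6371 + 911 = 7282 km. Period T = 2π√(a³/μ) = 2π√(7282³/398600) = 6184.3 s = 103.07 min.
During one orbit Earth rotates (6184.3 / 86164) × 360° = 25.84°.
At the equator that is 25.84° × (2π·6371/360) km/° = 25.84 × 111.2 = 2873 km.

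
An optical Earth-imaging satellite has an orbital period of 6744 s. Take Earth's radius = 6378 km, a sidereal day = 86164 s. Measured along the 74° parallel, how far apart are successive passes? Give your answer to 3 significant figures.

Node shift per orbit = (6744.0/86164) × 360° = 28.18°.
Equatorial spacing = 28.18 × 111.3 km/° = 3137 km.
At 74° latitude, spacing = 3137 × cos(74°) = 865 km.

865 km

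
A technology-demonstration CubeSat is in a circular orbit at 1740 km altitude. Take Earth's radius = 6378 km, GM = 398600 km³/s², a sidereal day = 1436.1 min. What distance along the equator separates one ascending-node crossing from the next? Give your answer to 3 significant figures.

Semi-major axis a = 6378 + 1740 = 8118 km. Period T = 2π√(a³/μ) = 2π√(8118³/398600) = 7279.2 s = 121.32 min.
During one orbit Earth rotates (7279.2 / 86166) × 360° = 30.41°.
At the equator that is 30.41° × (2π·6378/360) km/° = 30.41 × 111.3 = 3385 km.

3390 km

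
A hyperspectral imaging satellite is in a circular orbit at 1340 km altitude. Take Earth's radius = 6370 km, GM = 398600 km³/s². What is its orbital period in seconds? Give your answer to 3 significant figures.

6740 seconds

Semi-major axis a = 6370 + 1340 = 7710 km. Period T = 2π√(a³/μ) = 2π√(7710³/398600) = 6737.4 s = 112.29 min.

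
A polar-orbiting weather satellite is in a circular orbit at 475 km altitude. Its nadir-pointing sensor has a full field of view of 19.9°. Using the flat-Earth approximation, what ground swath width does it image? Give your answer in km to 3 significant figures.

167 km

Half-angle = 19.9°/2 = 9.95°.
Swath width ≈ 2h·tan(θ/2) = 2 × 475 × tan(9.95°) = 166.7 km.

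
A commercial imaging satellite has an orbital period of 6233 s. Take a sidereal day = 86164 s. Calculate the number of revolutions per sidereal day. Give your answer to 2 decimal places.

Orbits per sidereal day = 86164 / 6233.0 = 13.824.

13.82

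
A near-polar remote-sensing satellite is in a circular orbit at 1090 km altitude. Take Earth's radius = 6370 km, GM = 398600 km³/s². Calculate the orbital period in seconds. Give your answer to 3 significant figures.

Semi-major axis a = 6370 + 1090 = 7460 km. Period T = 2π√(a³/μ) = 2π√(7460³/398600) = 6412.4 s = 106.87 min.

6410 seconds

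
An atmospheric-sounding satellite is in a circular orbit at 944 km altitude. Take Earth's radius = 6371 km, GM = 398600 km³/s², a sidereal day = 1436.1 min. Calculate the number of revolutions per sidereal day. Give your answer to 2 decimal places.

13.84

Semi-major axis a = 6371 + 944 = 7315 km. Period T = 2π√(a³/μ) = 2π√(7315³/398600) = 6226.3 s = 103.77 min.
Orbits per sidereal day = 86166 / 6226.3 = 13.839.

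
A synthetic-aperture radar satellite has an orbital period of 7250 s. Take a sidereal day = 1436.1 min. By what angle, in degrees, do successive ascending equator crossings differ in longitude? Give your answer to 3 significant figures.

During one orbit Earth rotates (7250.0 / 86166) × 360° = 30.29°.

30.3°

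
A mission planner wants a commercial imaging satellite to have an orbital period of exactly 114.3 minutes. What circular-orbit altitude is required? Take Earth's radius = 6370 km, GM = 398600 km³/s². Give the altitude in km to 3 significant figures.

1430 km

T = 114.3 min = 6858.0 s.
From T = 2π√(a³/μ): a = (μ T²/4π²)^(1/3) = (398600 × 6858.0² / 4π²)^(1/3) = 7802 km.
Altitude h = a − R = 7802 − 6370 = 1432 km.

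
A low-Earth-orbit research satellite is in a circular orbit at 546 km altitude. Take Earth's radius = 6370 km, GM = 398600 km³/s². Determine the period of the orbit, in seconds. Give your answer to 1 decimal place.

5723.9 seconds

Semi-major axis a = 6370 + 546 = 6916 km. Period T = 2π√(a³/μ) = 2π√(6916³/398600) = 5723.9 s = 95.40 min.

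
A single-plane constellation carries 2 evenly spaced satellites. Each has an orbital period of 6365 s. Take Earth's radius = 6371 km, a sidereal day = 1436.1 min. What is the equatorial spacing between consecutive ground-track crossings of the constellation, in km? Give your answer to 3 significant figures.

Single-satellite node shift = (6365.0/86166) × 360° = 26.59°.
With 2 satellites evenly phased, successive equator crossings are 26.59/2 = 13.296° apart.
That is 13.296 × 111.2 = 1478 km at the equator.

1480 km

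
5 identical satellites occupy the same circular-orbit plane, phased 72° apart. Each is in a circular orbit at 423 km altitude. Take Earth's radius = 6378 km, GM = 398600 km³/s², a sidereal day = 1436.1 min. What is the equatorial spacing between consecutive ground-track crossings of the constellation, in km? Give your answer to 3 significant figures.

Semi-major axis a = 6378 + 423 = 6801 km. Period T = 2π√(a³/μ) = 2π√(6801³/398600) = 5581.8 s = 93.03 min.
Single-satellite node shift = (5581.8/86166) × 360° = 23.32°.
With 5 satellites evenly phased, successive equator crossings are 23.32/5 = 4.664° apart.
That is 4.664 × 111.3 = 519 km at the equator.

519 km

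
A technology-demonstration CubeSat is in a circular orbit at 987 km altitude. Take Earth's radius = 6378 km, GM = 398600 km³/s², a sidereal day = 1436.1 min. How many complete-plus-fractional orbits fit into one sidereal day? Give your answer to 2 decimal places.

Semi-major axis a = 6378 + 987 = 7365 km. Period T = 2π√(a³/μ) = 2π√(7365³/398600) = 6290.3 s = 104.84 min.
Orbits per sidereal day = 86166 / 6290.3 = 13.698.

13.70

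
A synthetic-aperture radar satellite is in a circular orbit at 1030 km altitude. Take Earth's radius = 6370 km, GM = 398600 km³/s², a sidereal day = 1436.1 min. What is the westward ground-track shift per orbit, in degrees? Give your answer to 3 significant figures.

Semi-major axis a = 6370 + 1030 = 7400 km. Period T = 2π√(a³/μ) = 2π√(7400³/398600) = 6335.2 s = 105.59 min.
During one orbit Earth rotates (6335.2 / 86166) × 360° = 26.47°.

26.5°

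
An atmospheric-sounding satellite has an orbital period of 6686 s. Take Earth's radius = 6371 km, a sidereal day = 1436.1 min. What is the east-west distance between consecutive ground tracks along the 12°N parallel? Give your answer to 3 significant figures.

3040 km

Node shift per orbit = (6686.0/86166) × 360° = 27.93°.
Equatorial spacing = 27.93 × 111.2 km/° = 3106 km.
At 12° latitude, spacing = 3106 × cos(12°) = 3038 km.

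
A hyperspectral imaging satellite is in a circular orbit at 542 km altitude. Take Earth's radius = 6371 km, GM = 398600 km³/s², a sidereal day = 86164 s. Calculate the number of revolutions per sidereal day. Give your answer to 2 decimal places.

Semi-major axis a = 6371 + 542 = 6913 km. Period T = 2π√(a³/μ) = 2π√(6913³/398600) = 5720.2 s = 95.34 min.
Orbits per sidereal day = 86164 / 5720.2 = 15.063.

15.06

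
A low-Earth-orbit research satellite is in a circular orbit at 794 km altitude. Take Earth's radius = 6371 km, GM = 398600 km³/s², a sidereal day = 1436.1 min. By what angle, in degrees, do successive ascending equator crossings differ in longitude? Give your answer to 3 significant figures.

Semi-major axis a = 6371 + 794 = 7165 km. Period T = 2π√(a³/μ) = 2π√(7165³/398600) = 6035.8 s = 100.60 min.
During one orbit Earth rotates (6035.8 / 86166) × 360° = 25.22°.

25.2°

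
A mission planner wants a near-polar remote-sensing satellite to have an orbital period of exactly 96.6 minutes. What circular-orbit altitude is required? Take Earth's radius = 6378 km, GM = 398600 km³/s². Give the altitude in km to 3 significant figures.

596 km

T = 96.6 min = 5796.0 s.
From T = 2π√(a³/μ): a = (μ T²/4π²)^(1/3) = (398600 × 5796.0² / 4π²)^(1/3) = 6974 km.
Altitude h = a − R = 6974 − 6378 = 596 km.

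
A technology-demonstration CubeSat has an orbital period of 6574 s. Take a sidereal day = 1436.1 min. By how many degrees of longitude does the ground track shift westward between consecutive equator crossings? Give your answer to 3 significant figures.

27.5°

During one orbit Earth rotates (6574.0 / 86166) × 360° = 27.47°.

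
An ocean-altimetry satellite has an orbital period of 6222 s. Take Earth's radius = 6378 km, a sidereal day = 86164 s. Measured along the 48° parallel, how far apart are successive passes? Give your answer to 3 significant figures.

Node shift per orbit = (6222.0/86164) × 360° = 26.00°.
Equatorial spacing = 26.00 × 111.3 km/° = 2894 km.
At 48° latitude, spacing = 2894 × cos(48°) = 1936 km.

1940 km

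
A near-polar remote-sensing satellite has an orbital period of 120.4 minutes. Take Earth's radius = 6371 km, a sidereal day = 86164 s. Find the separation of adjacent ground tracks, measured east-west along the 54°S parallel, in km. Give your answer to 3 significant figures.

T = 120.4 min = 7224.0 s.
Node shift per orbit = (7224.0/86164) × 360° = 30.18°.
Equatorial spacing = 30.18 × 111.2 km/° = 3356 km.
At 54° latitude, spacing = 3356 × cos(54°) = 1973 km.

1970 km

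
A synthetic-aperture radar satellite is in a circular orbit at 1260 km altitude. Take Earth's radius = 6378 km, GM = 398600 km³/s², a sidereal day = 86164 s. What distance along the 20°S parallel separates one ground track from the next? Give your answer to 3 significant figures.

2900 km

Semi-major axis a = 6378 + 1260 = 7638 km. Period T = 2π√(a³/μ) = 2π√(7638³/398600) = 6643.3 s = 110.72 min.
Node shift per orbit = (6643.3/86164) × 360° = 27.76°.
Equatorial spacing = 27.76 × 111.3 km/° = 3090 km.
At 20° latitude, spacing = 3090 × cos(20°) = 2903 km.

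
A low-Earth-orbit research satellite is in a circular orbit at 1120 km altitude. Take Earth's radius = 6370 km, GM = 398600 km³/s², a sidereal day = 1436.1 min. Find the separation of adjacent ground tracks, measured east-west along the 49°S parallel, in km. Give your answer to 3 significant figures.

Semi-major axis a = 6370 + 1120 = 7490 km. Period T = 2π√(a³/μ) = 2π√(7490³/398600) = 6451.1 s = 107.52 min.
Node shift per orbit = (6451.1/86166) × 360° = 26.95°.
Equatorial spacing = 26.95 × 111.2 km/° = 2997 km.
At 49° latitude, spacing = 2997 × cos(49°) = 1966 km.

1970 km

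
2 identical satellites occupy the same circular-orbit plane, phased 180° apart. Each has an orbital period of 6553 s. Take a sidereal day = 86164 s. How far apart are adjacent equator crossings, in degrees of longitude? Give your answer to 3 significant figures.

Single-satellite node shift = (6553.0/86164) × 360° = 27.38°.
With 2 satellites evenly phased, successive equator crossings are 27.38/2 = 13.689° apart.

13.7°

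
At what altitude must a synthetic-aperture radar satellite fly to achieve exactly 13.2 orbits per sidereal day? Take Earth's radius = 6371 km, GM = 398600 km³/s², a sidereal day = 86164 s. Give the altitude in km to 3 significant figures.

1180 km

Required period T = 86164 / 13.2 = 6527.6 s.
From T = 2π√(a³/μ): a = (μ T²/4π²)^(1/3) = (398600 × 6527.6² / 4π²)^(1/3) = 7549 km.
Altitude h = a − R = 7549 − 6371 = 1178 km.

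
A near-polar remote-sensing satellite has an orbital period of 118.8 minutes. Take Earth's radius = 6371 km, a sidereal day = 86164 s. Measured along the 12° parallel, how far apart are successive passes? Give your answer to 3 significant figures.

T = 118.8 min = 7128.0 s.
Node shift per orbit = (7128.0/86164) × 360° = 29.78°.
Equatorial spacing = 29.78 × 111.2 km/° = 3312 km.
At 12° latitude, spacing = 3312 × cos(12°) = 3239 km.

3240 km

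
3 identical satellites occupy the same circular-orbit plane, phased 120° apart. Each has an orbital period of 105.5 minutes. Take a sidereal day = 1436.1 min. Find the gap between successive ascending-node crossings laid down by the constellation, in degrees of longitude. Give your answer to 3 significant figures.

T = 105.5 min = 6330.0 s.
Single-satellite node shift = (6330.0/86166) × 360° = 26.45°.
With 3 satellites evenly phased, successive equator crossings are 26.45/3 = 8.816° apart.

8.82°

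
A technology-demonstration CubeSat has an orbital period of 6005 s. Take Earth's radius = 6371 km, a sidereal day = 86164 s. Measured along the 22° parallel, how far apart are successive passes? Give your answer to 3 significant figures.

2590 km

Node shift per orbit = (6005.0/86164) × 360° = 25.09°.
Equatorial spacing = 25.09 × 111.2 km/° = 2790 km.
At 22° latitude, spacing = 2790 × cos(22°) = 2587 km.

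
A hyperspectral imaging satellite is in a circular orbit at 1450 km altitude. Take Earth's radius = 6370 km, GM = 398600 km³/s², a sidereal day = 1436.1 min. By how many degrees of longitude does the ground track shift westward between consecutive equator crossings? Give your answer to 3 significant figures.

28.8°

Semi-major axis a = 6370 + 1450 = 7820 km. Period T = 2π√(a³/μ) = 2π√(7820³/398600) = 6882.1 s = 114.70 min.
During one orbit Earth rotates (6882.1 / 86166) × 360° = 28.75°.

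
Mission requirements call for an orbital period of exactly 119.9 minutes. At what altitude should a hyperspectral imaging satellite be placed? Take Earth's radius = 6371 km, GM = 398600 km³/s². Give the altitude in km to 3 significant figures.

1680 km

T = 119.9 min = 7194.0 s.
From T = 2π√(a³/μ): a = (μ T²/4π²)^(1/3) = (398600 × 7194.0² / 4π²)^(1/3) = 8055 km.
Altitude h = a − R = 8055 − 6371 = 1684 km.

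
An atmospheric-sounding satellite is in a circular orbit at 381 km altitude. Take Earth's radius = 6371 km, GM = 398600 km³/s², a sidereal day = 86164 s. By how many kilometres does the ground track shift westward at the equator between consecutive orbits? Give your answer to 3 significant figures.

2570 km

Semi-major axis a = 6371 + 381 = 6752 km. Period T = 2π√(a³/μ) = 2π√(6752³/398600) = 5521.5 s = 92.03 min.
During one orbit Earth rotates (5521.5 / 86164) × 360° = 23.07°.
At the equator that is 23.07° × (2π·6371/360) km/° = 23.07 × 111.2 = 2565 km.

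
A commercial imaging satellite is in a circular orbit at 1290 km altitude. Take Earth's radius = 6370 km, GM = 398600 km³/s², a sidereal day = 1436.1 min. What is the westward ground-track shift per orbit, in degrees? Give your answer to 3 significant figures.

Semi-major axis a = 6370 + 1290 = 7660 km. Period T = 2π√(a³/μ) = 2π√(7660³/398600) = 6672.0 s = 111.20 min.
During one orbit Earth rotates (6672.0 / 86166) × 360° = 27.88°.

27.9°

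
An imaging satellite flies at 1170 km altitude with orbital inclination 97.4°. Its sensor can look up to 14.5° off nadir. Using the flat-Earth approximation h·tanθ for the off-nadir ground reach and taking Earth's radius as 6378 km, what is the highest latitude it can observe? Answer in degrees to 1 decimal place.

85.3°

Retrograde orbit: the ground track reaches ±(180° − i) = ±(180 − 97.4) = ±82.6°.
Sensor half-swath on the ground ≈ 1170·tan(14.5°) = 303 km = 2.72° of latitude.
Maximum observable latitude ≈ 82.6 + 2.72 = 85.3°.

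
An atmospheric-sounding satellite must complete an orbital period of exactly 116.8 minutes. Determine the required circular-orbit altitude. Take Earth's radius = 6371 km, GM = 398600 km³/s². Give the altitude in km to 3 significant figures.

1540 km

T = 116.8 min = 7008.0 s.
From T = 2π√(a³/μ): a = (μ T²/4π²)^(1/3) = (398600 × 7008.0² / 4π²)^(1/3) = 7915 km.
Altitude h = a − R = 7915 − 6371 = 1544 km.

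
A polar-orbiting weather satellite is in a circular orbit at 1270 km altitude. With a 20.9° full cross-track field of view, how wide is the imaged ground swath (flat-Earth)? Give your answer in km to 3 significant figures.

468 km

Half-angle = 20.9°/2 = 10.45°.
Swath width ≈ 2h·tan(θ/2) = 2 × 1270 × tan(10.45°) = 468.5 km.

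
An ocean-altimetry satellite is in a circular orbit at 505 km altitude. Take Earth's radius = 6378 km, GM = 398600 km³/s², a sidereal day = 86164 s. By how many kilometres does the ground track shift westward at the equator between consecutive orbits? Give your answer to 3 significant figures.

2640 km

Semi-major axis a = 6378 + 505 = 6883 km. Period T = 2π√(a³/μ) = 2π√(6883³/398600) = 5683.0 s = 94.72 min.
During one orbit Earth rotates (5683.0 / 86164) × 360° = 23.74°.
At the equator that is 23.74° × (2π·6378/360) km/° = 23.74 × 111.3 = 2643 km.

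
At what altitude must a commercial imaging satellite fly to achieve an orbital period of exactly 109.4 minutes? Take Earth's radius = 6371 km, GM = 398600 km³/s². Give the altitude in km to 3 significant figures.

T = 109.4 min = 6564.0 s.
From T = 2π√(a³/μ): a = (μ T²/4π²)^(1/3) = (398600 × 6564.0² / 4π²)^(1/3) = 7577 km.
Altitude h = a − R = 7577 − 6371 = 1206 km.

1210 km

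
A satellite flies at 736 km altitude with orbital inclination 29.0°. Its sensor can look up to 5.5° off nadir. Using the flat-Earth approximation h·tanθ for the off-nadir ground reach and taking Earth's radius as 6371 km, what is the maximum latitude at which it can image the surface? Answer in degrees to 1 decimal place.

For a prograde orbit the ground track reaches latitude ±i = ±29.0°.
Sensor half-swath on the ground ≈ 736·tan(5.5°) = 71 km = 0.64° of latitude.
Maximum observable latitude ≈ 29.0 + 0.64 = 29.6°.

29.6°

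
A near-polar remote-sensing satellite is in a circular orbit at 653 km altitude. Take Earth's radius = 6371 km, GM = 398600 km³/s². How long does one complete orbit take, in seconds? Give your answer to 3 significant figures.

5860 seconds

Semi-major axis a = 6371 + 653 = 7024 km. Period T = 2π√(a³/μ) = 2π√(7024³/398600) = 5858.5 s = 97.64 min.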